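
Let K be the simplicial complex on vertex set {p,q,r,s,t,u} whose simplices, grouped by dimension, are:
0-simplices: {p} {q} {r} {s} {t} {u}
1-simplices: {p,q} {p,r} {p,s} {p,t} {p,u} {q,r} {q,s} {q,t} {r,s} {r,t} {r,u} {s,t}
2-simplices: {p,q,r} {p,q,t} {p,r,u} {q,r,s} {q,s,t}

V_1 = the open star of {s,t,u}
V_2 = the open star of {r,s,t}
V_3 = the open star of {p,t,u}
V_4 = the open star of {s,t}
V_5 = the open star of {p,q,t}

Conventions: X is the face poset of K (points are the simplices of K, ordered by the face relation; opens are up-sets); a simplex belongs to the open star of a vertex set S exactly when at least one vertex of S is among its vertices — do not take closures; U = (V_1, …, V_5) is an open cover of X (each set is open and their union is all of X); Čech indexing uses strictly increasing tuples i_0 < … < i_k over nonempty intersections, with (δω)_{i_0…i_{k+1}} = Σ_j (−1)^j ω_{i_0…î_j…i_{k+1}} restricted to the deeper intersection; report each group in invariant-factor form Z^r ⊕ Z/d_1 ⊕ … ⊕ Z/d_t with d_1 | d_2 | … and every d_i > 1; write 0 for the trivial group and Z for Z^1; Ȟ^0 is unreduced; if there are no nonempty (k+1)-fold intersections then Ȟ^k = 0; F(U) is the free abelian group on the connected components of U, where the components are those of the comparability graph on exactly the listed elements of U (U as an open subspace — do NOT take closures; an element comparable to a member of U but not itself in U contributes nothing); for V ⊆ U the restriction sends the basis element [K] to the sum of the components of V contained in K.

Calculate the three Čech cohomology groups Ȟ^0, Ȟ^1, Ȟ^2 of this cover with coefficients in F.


Ȟ^0(U;F) ≅ Z, Ȟ^1(U;F) ≅ Z and Ȟ^2(U;F) ≅ 0

nonempty intersections:
  V1={{s},{t},{u},{p,s},{p,t},{p,u},{q,s},{q,t},{r,s},{r,t},{r,u},{s,t},{p,q,t},{p,r,u},{q,r,s},{q,s,t}} V2={{r},{s},{t},{p,r},{p,s},{p,t},{q,r},{q,s},{q,t},{r,s},{r,t},{r,u},{s,t},{p,q,r},{p,q,t},{p,r,u},{q,r,s},{q,s,t}} V3={{p},{t},{u},{p,q},{p,r},{p,s},{p,t},{p,u},{q,t},{r,t},{r,u},{s,t},{p,q,r},{p,q,t},{p,r,u},{q,s,t}} V4={{s},{t},{p,s},{p,t},{q,s},{q,t},{r,s},{r,t},{s,t},{p,q,t},{q,r,s},{q,s,t}} V5={{p},{q},{t},{p,q},{p,r},{p,s},{p,t},{p,u},{q,r},{q,s},{q,t},{r,t},{s,t},{p,q,r},{p,q,t},{p,r,u},{q,r,s},{q,s,t}}
  V12={{s},{t},{p,s},{p,t},{q,s},{q,t},{r,s},{r,t},{r,u},{s,t},{p,q,t},{p,r,u},{q,r,s},{q,s,t}} V13={{t},{u},{p,s},{p,t},{p,u},{q,t},{r,t},{r,u},{s,t},{p,q,t},{p,r,u},{q,s,t}} V14={{s},{t},{p,s},{p,t},{q,s},{q,t},{r,s},{r,t},{s,t},{p,q,t},{q,r,s},{q,s,t}} V15={{t},{p,s},{p,t},{p,u},{q,s},{q,t},{r,t},{s,t},{p,q,t},{p,r,u},{q,r,s},{q,s,t}} V23={{t},{p,r},{p,s},{p,t},{q,t},{r,t},{r,u},{s,t},{p,q,r},{p,q,t},{p,r,u},{q,s,t}} V24={{s},{t},{p,s},{p,t},{q,s},{q,t},{r,s},{r,t},{s,t},{p,q,t},{q,r,s},{q,s,t}} V25={{t},{p,r},{p,s},{p,t},{q,r},{q,s},{q,t},{r,t},{s,t},{p,q,r},{p,q,t},{p,r,u},{q,r,s},{q,s,t}} V34={{t},{p,s},{p,t},{q,t},{r,t},{s,t},{p,q,t},{q,s,t}} V35={{p},{t},{p,q},{p,r},{p,s},{p,t},{p,u},{q,t},{r,t},{s,t},{p,q,r},{p,q,t},{p,r,u},{q,s,t}} V45={{t},{p,s},{p,t},{q,s},{q,t},{r,t},{s,t},{p,q,t},{q,r,s},{q,s,t}}
  V123={{t},{p,s},{p,t},{q,t},{r,t},{r,u},{s,t},{p,q,t},{p,r,u},{q,s,t}} V124={{s},{t},{p,s},{p,t},{q,s},{q,t},{r,s},{r,t},{s,t},{p,q,t},{q,r,s},{q,s,t}} V125={{t},{p,s},{p,t},{q,s},{q,t},{r,t},{s,t},{p,q,t},{p,r,u},{q,r,s},{q,s,t}} V134={{t},{p,s},{p,t},{q,t},{r,t},{s,t},{p,q,t},{q,s,t}} V135={{t},{p,s},{p,t},{p,u},{q,t},{r,t},{s,t},{p,q,t},{p,r,u},{q,s,t}} V145={{t},{p,s},{p,t},{q,s},{q,t},{r,t},{s,t},{p,q,t},{q,r,s},{q,s,t}} V234={{t},{p,s},{p,t},{q,t},{r,t},{s,t},{p,q,t},{q,s,t}} V235={{t},{p,r},{p,s},{p,t},{q,t},{r,t},{s,t},{p,q,r},{p,q,t},{p,r,u},{q,s,t}} V245={{t},{p,s},{p,t},{q,s},{q,t},{r,t},{s,t},{p,q,t},{q,r,s},{q,s,t}} V345={{t},{p,s},{p,t},{q,t},{r,t},{s,t},{p,q,t},{q,s,t}}
  V1234={{t},{p,s},{p,t},{q,t},{r,t},{s,t},{p,q,t},{q,s,t}} V1235={{t},{p,s},{p,t},{q,t},{r,t},{s,t},{p,q,t},{p,r,u},{q,s,t}} V1245={{t},{p,s},{p,t},{q,s},{q,t},{r,t},{s,t},{p,q,t},{q,r,s},{q,s,t}} V1345={{t},{p,s},{p,t},{q,t},{r,t},{s,t},{p,q,t},{q,s,t}} V2345={{t},{p,s},{p,t},{q,t},{r,t},{s,t},{p,q,t},{q,s,t}}
  V12345={{t},{p,s},{p,t},{q,t},{r,t},{s,t},{p,q,t},{q,s,t}}
components per intersection:
  V1: {{s},{t},{p,s},{p,t},{q,s},{q,t},{r,s},{r,t},{s,t},{p,q,t},{q,r,s},{q,s,t}} {{u},{p,u},{r,u},{p,r,u}}
  V2: {{r},{s},{t},{p,r},{p,s},{p,t},{q,r},{q,s},{q,t},{r,s},{r,t},{r,u},{s,t},{p,q,r},{p,q,t},{p,r,u},{q,r,s},{q,s,t}}
  V3: {{p},{t},{u},{p,q},{p,r},{p,s},{p,t},{p,u},{q,t},{r,t},{r,u},{s,t},{p,q,r},{p,q,t},{p,r,u},{q,s,t}}
  V4: {{s},{t},{p,s},{p,t},{q,s},{q,t},{r,s},{r,t},{s,t},{p,q,t},{q,r,s},{q,s,t}}
  V5: {{p},{q},{t},{p,q},{p,r},{p,s},{p,t},{p,u},{q,r},{q,s},{q,t},{r,t},{s,t},{p,q,r},{p,q,t},{p,r,u},{q,r,s},{q,s,t}}
  V12: {{s},{t},{p,s},{p,t},{q,s},{q,t},{r,s},{r,t},{s,t},{p,q,t},{q,r,s},{q,s,t}} {{r,u},{p,r,u}}
  V13: {{t},{p,t},{q,t},{r,t},{s,t},{p,q,t},{q,s,t}} {{u},{p,u},{r,u},{p,r,u}} {{p,s}}
  V14: {{s},{t},{p,s},{p,t},{q,s},{q,t},{r,s},{r,t},{s,t},{p,q,t},{q,r,s},{q,s,t}}
  V15: {{t},{p,t},{q,s},{q,t},{r,t},{s,t},{p,q,t},{q,r,s},{q,s,t}} {{p,s}} {{p,u},{p,r,u}}
  V23: {{t},{p,t},{q,t},{r,t},{s,t},{p,q,t},{q,s,t}} {{p,r},{r,u},{p,q,r},{p,r,u}} {{p,s}}
  V24: {{s},{t},{p,s},{p,t},{q,s},{q,t},{r,s},{r,t},{s,t},{p,q,t},{q,r,s},{q,s,t}}
  V25: {{t},{p,r},{p,t},{q,r},{q,s},{q,t},{r,t},{s,t},{p,q,r},{p,q,t},{p,r,u},{q,r,s},{q,s,t}} {{p,s}}
  V34: {{t},{p,t},{q,t},{r,t},{s,t},{p,q,t},{q,s,t}} {{p,s}}
  V35: {{p},{t},{p,q},{p,r},{p,s},{p,t},{p,u},{q,t},{r,t},{s,t},{p,q,r},{p,q,t},{p,r,u},{q,s,t}}
  V45: {{t},{p,t},{q,s},{q,t},{r,t},{s,t},{p,q,t},{q,r,s},{q,s,t}} {{p,s}}
  V123: {{t},{p,t},{q,t},{r,t},{s,t},{p,q,t},{q,s,t}} {{p,s}} {{r,u},{p,r,u}}
  V124: {{s},{t},{p,s},{p,t},{q,s},{q,t},{r,s},{r,t},{s,t},{p,q,t},{q,r,s},{q,s,t}}
  V125: {{t},{p,t},{q,s},{q,t},{r,t},{s,t},{p,q,t},{q,r,s},{q,s,t}} {{p,s}} {{p,r,u}}
  V134: {{t},{p,t},{q,t},{r,t},{s,t},{p,q,t},{q,s,t}} {{p,s}}
  V135: {{t},{p,t},{q,t},{r,t},{s,t},{p,q,t},{q,s,t}} {{p,s}} {{p,u},{p,r,u}}
  V145: {{t},{p,t},{q,s},{q,t},{r,t},{s,t},{p,q,t},{q,r,s},{q,s,t}} {{p,s}}
  V234: {{t},{p,t},{q,t},{r,t},{s,t},{p,q,t},{q,s,t}} {{p,s}}
  V235: {{t},{p,t},{q,t},{r,t},{s,t},{p,q,t},{q,s,t}} {{p,r},{p,q,r},{p,r,u}} {{p,s}}
  V245: {{t},{p,t},{q,s},{q,t},{r,t},{s,t},{p,q,t},{q,r,s},{q,s,t}} {{p,s}}
  V345: {{t},{p,t},{q,t},{r,t},{s,t},{p,q,t},{q,s,t}} {{p,s}}
  V1234: {{t},{p,t},{q,t},{r,t},{s,t},{p,q,t},{q,s,t}} {{p,s}}
  V1235: {{t},{p,t},{q,t},{r,t},{s,t},{p,q,t},{q,s,t}} {{p,s}} {{p,r,u}}
  V1245: {{t},{p,t},{q,s},{q,t},{r,t},{s,t},{p,q,t},{q,r,s},{q,s,t}} {{p,s}}
  V1345: {{t},{p,t},{q,t},{r,t},{s,t},{p,q,t},{q,s,t}} {{p,s}}
  V2345: {{t},{p,t},{q,t},{r,t},{s,t},{p,q,t},{q,s,t}} {{p,s}}
  V12345: {{t},{p,t},{q,t},{r,t},{s,t},{p,q,t},{q,s,t}} {{p,s}}
C dims 6,20,23,11; δ0: rk 5, SNF 1^5; δ1: rk 14, SNF 1^14; δ2: rk 9, SNF 1^9
Ȟ^0: (6−5)−0=1 ⇒ Z
Ȟ^1: (20−14)−5=1 ⇒ Z
Ȟ^2: (23−9)−14=0 ⇒ 0


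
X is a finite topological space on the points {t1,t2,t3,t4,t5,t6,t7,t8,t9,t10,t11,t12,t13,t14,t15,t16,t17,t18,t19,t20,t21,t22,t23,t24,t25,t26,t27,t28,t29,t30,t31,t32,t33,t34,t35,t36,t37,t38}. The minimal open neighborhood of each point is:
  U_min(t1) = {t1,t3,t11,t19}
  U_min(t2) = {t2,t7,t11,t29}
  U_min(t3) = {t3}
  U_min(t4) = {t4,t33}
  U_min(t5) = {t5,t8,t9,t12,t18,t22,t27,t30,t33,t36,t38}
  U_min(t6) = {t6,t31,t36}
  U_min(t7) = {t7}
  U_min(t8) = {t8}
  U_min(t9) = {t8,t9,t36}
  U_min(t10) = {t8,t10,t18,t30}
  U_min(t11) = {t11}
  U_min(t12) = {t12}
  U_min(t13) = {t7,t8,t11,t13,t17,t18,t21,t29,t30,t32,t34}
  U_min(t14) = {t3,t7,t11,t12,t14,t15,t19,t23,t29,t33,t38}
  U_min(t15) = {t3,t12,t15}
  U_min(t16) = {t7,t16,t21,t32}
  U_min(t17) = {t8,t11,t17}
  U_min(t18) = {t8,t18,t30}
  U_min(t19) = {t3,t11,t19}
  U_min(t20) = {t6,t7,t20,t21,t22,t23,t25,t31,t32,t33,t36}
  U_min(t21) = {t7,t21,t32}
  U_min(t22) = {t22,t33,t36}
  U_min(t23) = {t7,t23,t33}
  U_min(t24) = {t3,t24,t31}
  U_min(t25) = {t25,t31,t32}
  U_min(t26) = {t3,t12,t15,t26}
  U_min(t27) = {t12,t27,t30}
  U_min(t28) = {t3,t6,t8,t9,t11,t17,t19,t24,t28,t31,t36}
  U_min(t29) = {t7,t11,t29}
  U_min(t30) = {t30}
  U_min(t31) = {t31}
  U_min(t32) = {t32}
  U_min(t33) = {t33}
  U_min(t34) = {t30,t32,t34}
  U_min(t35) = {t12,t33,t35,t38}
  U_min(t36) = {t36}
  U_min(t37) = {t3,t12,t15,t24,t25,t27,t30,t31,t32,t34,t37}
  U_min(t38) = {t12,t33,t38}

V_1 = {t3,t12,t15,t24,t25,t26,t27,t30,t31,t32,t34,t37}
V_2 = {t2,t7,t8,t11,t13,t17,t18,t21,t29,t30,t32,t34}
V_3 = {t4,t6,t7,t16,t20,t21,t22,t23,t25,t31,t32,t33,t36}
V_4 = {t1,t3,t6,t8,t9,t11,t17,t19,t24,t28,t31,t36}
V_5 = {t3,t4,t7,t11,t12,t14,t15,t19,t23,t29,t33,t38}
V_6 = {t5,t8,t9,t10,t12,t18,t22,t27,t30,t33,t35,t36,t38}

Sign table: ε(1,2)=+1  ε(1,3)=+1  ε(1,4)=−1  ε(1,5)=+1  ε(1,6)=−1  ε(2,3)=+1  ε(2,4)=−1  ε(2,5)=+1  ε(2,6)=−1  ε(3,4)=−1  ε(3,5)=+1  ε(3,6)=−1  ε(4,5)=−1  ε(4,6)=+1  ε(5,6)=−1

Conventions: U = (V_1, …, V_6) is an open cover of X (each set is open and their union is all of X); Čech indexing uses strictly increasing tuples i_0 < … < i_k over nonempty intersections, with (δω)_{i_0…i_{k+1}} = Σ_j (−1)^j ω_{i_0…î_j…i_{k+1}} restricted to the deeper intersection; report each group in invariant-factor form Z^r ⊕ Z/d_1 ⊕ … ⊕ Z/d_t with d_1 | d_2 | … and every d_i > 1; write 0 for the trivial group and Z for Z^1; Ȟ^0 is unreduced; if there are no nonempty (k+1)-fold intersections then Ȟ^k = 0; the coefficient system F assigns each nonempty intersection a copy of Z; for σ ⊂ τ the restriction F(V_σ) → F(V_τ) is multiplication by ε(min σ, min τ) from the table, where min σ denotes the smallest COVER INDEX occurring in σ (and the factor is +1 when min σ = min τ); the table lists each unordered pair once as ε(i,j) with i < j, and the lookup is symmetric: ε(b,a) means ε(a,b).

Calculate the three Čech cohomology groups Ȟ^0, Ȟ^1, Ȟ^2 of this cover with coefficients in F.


nonempty intersections:
  V12={t30,t32,t34} V13={t25,t31,t32} V14={t3,t24,t31} V15={t3,t12,t15} V16={t12,t27,t30} V23={t7,t21,t32} V24={t8,t11,t17} V25={t7,t11,t29} V26={t8,t18,t30} V34={t6,t31,t36} V35={t4,t7,t23,t33} V36={t22,t33,t36} V45={t3,t11,t19} V46={t8,t9,t36} V56={t12,t33,t38}
  V123={t32} V126={t30} V134={t31} V145={t3} V156={t12} V235={t7} V245={t11} V246={t8} V346={t36} V356={t33}
C dims 6,15,10; δ0: rk 5, SNF 1^5; δ1: rk 10, SNF 1^9·2
Ȟ^0: (6−5)−0=1 ⇒ Z
Ȟ^1: (15−10)−5=0 ⇒ 0
Ȟ^2: (10−0)−10=0 plus torsion [2] ⇒ Z/2

Ȟ^0 = Z, Ȟ^1 = 0, Ȟ^2 = Z/2


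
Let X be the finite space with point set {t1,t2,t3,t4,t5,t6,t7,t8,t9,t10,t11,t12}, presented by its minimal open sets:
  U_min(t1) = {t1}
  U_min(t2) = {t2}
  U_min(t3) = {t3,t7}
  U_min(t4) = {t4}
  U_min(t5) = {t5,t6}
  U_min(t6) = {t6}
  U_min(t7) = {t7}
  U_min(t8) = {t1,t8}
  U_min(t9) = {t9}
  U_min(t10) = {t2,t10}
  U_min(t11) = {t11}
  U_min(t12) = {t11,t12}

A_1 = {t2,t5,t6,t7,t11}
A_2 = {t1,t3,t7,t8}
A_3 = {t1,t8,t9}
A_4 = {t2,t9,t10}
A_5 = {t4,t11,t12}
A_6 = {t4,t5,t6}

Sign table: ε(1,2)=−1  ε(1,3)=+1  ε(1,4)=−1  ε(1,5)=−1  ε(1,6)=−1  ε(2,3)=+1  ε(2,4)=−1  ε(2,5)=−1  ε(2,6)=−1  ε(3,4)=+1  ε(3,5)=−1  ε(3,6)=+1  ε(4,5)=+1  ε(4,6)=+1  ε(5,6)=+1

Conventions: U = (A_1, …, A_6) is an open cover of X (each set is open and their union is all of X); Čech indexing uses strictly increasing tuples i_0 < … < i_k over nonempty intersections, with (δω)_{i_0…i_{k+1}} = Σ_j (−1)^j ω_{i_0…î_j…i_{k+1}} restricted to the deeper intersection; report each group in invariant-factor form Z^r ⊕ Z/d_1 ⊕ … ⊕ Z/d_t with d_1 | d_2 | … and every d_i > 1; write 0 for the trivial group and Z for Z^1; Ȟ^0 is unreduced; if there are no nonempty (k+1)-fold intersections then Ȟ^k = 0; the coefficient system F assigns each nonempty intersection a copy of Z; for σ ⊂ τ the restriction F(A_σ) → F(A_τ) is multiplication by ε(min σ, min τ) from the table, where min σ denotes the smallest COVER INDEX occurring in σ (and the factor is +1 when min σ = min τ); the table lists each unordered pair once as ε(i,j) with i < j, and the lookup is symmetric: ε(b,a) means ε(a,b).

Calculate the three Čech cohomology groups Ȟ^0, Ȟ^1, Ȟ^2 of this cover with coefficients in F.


nonempty overlaps:
  A12={t7} A14={t2} A15={t11} A16={t5,t6} A23={t1,t8} A34={t9} A56={t4}
C dims 6,7; δ0: rk 5, SNF 1^5
degree 0: 6−5−0 = 1 → Ȟ^0 ≅ Z
degree 1: 7−0−5 = 2 → Ȟ^1 ≅ Z^2
degree 2: 0−0−0 = 0 → Ȟ^2 ≅ 0

Ȟ^0(U;F) ≅ Z,  Ȟ^1(U;F) ≅ Z^2,  Ȟ^2(U;F) ≅ 0


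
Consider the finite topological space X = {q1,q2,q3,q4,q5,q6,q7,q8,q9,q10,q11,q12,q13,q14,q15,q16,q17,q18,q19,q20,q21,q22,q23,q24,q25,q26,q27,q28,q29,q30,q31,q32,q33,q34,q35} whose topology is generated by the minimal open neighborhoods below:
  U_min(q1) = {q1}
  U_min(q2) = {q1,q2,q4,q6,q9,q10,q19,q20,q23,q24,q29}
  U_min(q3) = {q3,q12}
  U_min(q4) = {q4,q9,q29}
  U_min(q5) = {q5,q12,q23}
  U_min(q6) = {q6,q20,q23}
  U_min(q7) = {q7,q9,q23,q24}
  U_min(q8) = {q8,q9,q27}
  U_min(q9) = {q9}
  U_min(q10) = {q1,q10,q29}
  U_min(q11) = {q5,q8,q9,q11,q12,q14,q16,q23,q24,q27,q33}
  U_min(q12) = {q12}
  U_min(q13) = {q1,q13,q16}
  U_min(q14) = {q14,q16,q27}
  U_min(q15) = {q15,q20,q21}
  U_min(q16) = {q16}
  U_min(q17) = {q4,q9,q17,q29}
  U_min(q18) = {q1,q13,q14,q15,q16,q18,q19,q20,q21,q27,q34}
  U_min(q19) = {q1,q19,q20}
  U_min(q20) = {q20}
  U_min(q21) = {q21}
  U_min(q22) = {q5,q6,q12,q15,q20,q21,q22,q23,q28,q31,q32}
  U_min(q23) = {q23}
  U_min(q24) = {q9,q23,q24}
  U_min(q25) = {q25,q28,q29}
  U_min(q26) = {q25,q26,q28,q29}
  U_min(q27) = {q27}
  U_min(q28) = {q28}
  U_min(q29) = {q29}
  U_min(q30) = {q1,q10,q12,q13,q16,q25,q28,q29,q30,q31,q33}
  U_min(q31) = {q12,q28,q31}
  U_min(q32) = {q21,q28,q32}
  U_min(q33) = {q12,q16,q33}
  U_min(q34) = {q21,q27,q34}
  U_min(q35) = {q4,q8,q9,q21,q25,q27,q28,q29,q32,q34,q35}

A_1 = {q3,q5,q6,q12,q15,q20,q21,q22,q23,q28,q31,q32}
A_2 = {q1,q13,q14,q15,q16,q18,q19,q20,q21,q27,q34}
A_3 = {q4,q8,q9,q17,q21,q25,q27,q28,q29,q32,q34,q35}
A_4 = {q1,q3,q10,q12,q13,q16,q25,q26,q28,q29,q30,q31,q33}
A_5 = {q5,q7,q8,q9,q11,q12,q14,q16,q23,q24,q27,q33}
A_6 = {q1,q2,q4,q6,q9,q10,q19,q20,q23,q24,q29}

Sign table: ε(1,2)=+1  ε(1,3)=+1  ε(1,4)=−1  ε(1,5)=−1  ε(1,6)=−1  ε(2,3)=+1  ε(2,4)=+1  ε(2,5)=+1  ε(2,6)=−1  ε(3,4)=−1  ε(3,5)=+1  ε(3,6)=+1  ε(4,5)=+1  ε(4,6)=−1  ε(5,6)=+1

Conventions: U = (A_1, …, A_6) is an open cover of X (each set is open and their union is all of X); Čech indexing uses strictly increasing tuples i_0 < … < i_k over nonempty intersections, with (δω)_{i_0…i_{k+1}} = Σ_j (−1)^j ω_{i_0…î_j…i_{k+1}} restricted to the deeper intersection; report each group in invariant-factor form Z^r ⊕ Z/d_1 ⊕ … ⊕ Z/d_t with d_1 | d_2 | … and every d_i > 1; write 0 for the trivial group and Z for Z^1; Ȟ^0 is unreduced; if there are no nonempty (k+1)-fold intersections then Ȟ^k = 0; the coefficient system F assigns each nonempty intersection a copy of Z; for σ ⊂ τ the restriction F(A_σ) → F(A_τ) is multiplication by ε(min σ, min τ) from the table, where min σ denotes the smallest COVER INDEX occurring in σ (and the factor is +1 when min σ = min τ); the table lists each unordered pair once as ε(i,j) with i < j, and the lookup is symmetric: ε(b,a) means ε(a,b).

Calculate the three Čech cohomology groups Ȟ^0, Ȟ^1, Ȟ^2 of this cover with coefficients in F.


Ȟ^0 ≅ 0, Ȟ^1 ≅ Z/2, Ȟ^2 ≅ Z

nerve of the cover:
  A12={q15,q20,q21} A13={q21,q28,q32} A14={q3,q12,q28,q31} A15={q5,q12,q23} A16={q6,q20,q23} A23={q21,q27,q34} A24={q1,q13,q16} A25={q14,q16,q27} A26={q1,q19,q20} A34={q25,q28,q29} A35={q8,q9,q27} A36={q4,q9,q29} A45={q12,q16,q33} A46={q1,q10,q29} A56={q9,q23,q24}
  A123={q21} A126={q20} A134={q28} A145={q12} A156={q23} A235={q27} A245={q16} A246={q1} A346={q29} A356={q9}
C dims 6,15,10; δ0: rk 6, SNF 1^5·2; δ1: rk 9, SNF 1^9
Ȟ^0 = (6 − 6) − 0 = 0, so Ȟ^0 ≅ 0
Ȟ^1 = (15 − 9) − 6 = 0 plus torsion [2], so Ȟ^1 ≅ Z/2
Ȟ^2 = (10 − 0) − 9 = 1, so Ȟ^2 ≅ Z


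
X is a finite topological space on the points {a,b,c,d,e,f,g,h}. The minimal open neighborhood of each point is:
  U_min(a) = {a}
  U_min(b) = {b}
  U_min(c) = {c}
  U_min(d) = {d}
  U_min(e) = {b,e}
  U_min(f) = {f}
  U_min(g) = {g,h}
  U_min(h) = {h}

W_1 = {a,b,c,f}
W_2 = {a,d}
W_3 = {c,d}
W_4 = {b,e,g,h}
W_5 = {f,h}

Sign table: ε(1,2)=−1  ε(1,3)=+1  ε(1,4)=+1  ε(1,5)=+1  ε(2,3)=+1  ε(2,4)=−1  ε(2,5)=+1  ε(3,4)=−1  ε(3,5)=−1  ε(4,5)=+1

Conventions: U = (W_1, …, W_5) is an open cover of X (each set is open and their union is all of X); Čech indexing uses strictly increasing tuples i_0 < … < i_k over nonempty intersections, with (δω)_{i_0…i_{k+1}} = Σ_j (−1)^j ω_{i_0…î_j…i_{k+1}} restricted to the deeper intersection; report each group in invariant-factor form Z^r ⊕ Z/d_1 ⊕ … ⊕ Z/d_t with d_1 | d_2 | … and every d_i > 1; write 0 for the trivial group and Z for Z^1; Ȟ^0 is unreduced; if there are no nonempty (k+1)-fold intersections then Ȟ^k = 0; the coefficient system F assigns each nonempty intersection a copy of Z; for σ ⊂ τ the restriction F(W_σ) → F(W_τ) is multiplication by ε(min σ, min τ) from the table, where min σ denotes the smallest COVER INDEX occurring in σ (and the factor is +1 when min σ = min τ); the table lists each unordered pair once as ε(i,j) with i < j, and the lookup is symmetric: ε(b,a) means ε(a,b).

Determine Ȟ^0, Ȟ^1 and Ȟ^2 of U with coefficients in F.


nonempty intersections:
  W12={a} W13={c} W14={b} W15={f} W23={d} W45={h}
C dims 5,6; δ0: rk 5, SNF 1^4·2
Ȟ^0: (5−5)−0=0 ⇒ 0
Ȟ^1: (6−0)−5=1 plus torsion [2] ⇒ Z ⊕ Z/2
Ȟ^2: (0−0)−0=0 ⇒ 0

Ȟ^0(U;F) ≅ 0, Ȟ^1(U;F) ≅ Z ⊕ Z/2, Ȟ^2(U;F) ≅ 0


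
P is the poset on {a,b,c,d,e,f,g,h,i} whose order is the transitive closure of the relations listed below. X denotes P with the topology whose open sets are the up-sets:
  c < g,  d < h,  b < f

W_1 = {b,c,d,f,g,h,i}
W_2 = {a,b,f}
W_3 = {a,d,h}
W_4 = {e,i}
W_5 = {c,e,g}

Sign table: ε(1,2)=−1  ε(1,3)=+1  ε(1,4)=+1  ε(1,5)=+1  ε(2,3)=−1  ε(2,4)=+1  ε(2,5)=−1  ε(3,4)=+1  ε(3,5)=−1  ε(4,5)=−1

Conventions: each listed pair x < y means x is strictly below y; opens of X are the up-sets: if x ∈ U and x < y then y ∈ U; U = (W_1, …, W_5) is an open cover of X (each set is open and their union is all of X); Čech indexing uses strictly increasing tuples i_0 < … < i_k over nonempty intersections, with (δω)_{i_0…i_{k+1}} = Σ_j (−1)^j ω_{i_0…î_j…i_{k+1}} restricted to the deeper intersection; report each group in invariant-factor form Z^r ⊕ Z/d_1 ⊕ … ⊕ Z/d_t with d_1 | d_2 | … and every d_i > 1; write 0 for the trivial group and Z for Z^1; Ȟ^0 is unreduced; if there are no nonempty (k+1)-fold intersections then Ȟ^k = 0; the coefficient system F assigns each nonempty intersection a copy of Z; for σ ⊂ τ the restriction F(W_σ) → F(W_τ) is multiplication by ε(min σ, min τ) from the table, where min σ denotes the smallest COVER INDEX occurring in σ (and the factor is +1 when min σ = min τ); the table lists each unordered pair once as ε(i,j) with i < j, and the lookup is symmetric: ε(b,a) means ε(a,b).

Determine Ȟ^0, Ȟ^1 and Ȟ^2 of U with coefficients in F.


nerve of the cover:
  W12={b,f} W13={d,h} W14={i} W15={c,g} W23={a} W45={e}
C dims 5,6; δ0: rk 5, SNF 1^4·2
Ȟ^0 = (5 − 5) − 0 = 0, so Ȟ^0 ≅ 0
Ȟ^1 = (6 − 0) − 5 = 1 plus torsion [2], so Ȟ^1 ≅ Z ⊕ Z/2
Ȟ^2 = (0 − 0) − 0 = 0, so Ȟ^2 ≅ 0

Ȟ^0 = 0; Ȟ^1 = Z ⊕ Z/2; Ȟ^2 = 0


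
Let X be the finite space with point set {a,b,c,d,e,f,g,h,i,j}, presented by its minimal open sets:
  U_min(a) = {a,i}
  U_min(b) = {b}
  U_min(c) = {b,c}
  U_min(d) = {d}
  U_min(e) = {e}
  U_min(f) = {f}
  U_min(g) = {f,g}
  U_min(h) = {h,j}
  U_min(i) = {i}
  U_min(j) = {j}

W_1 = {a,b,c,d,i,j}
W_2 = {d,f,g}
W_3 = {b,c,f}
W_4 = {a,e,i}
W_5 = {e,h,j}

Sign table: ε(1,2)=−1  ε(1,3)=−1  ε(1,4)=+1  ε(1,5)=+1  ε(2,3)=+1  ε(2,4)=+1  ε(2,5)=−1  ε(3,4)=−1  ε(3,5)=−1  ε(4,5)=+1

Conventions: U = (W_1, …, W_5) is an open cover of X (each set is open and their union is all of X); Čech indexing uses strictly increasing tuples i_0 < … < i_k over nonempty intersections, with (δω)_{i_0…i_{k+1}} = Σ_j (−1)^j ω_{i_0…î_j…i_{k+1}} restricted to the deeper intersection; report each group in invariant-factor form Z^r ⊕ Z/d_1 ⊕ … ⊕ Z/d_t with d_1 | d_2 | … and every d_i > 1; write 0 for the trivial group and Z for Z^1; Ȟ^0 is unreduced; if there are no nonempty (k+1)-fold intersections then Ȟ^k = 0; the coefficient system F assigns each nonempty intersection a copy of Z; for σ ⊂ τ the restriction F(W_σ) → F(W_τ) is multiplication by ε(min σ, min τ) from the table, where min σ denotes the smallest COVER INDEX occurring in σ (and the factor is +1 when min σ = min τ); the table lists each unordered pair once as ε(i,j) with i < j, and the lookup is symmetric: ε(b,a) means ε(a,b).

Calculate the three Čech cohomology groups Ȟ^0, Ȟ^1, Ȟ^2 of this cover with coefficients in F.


nonempty intersections:
  W12={d} W13={b,c} W14={a,i} W15={j} W23={f} W45={e}
C dims 5,6; δ0: rk 4, SNF 1^4
Ȟ^0: (5−4)−0=1 ⇒ Z
Ȟ^1: (6−0)−4=2 ⇒ Z^2
Ȟ^2: (0−0)−0=0 ⇒ 0

Ȟ^0 = Z,  Ȟ^1 = Z^2,  Ȟ^2 = 0


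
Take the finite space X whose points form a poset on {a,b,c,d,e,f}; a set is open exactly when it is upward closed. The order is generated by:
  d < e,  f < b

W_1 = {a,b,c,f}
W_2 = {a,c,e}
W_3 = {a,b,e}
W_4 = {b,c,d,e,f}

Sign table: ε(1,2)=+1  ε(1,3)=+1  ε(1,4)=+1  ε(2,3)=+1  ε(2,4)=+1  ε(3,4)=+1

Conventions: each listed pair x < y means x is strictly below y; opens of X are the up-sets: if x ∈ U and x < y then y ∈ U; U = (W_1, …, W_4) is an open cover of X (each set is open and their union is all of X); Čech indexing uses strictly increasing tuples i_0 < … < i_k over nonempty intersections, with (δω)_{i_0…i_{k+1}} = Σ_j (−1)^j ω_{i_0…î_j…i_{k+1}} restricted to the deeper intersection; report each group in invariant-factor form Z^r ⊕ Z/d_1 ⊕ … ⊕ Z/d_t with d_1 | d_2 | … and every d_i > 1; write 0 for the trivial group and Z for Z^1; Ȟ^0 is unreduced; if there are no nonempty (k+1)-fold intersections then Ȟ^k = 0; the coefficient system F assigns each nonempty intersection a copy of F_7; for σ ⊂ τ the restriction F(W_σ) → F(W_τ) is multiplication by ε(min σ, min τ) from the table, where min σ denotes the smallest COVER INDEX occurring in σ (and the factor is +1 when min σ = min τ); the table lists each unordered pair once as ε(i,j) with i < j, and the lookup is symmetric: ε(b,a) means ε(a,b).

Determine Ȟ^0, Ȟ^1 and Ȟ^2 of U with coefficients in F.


nerve of the cover:
  W12={a,c} W13={a,b} W14={b,c,f} W23={a,e} W24={c,e} W34={b,e}
  W123={a} W124={c} W134={b} W234={e}
C dims 4,6,4; δ0: rk_F7 3; δ1: rk_F7 3
Ȟ^0 = (4 − 3) − 0 = 1, so Ȟ^0 ≅ Z/7
Ȟ^1 = (6 − 3) − 3 = 0, so Ȟ^1 ≅ 0
Ȟ^2 = (4 − 0) − 3 = 1, so Ȟ^2 ≅ Z/7

Ȟ^0(U;F) ≅ Z/7, Ȟ^1(U;F) ≅ 0 and Ȟ^2(U;F) ≅ Z/7


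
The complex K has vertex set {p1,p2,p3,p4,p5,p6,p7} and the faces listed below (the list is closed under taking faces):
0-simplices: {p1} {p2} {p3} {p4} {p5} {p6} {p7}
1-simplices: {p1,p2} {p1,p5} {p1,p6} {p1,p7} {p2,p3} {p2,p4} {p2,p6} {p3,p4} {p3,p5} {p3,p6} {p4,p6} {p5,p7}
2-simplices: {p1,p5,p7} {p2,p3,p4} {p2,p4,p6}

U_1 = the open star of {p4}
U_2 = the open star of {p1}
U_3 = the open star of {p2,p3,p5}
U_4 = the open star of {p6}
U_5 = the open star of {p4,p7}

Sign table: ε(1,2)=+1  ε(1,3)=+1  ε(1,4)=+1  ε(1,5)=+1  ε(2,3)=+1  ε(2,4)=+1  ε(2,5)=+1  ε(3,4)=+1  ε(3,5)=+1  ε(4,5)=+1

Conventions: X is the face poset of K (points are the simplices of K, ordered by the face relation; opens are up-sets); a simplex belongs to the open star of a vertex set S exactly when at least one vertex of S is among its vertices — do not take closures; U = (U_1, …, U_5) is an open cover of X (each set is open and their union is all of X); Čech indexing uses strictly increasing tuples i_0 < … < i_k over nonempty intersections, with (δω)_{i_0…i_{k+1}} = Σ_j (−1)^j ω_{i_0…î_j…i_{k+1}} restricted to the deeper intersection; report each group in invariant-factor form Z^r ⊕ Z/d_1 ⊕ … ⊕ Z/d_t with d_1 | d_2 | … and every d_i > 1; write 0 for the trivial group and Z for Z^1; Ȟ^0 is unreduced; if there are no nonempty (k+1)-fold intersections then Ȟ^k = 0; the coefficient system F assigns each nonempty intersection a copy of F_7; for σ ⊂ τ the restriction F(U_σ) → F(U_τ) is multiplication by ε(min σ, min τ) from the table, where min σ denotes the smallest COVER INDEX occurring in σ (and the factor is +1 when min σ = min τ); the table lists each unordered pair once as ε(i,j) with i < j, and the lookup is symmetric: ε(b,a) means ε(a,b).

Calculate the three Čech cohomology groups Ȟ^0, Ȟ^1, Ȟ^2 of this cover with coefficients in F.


nerve simplices:
  U1={{p4},{p2,p4},{p3,p4},{p4,p6},{p2,p3,p4},{p2,p4,p6}} U2={{p1},{p1,p2},{p1,p5},{p1,p6},{p1,p7},{p1,p5,p7}} U3={{p2},{p3},{p5},{p1,p2},{p1,p5},{p2,p3},{p2,p4},{p2,p6},{p3,p4},{p3,p5},{p3,p6},{p5,p7},{p1,p5,p7},{p2,p3,p4},{p2,p4,p6}} U4={{p6},{p1,p6},{p2,p6},{p3,p6},{p4,p6},{p2,p4,p6}} U5={{p4},{p7},{p1,p7},{p2,p4},{p3,p4},{p4,p6},{p5,p7},{p1,p5,p7},{p2,p3,p4},{p2,p4,p6}}
  U13={{p2,p4},{p3,p4},{p2,p3,p4},{p2,p4,p6}} U14={{p4,p6},{p2,p4,p6}} U15={{p4},{p2,p4},{p3,p4},{p4,p6},{p2,p3,p4},{p2,p4,p6}} U23={{p1,p2},{p1,p5},{p1,p5,p7}} U24={{p1,p6}} U25={{p1,p7},{p1,p5,p7}} U34={{p2,p6},{p3,p6},{p2,p4,p6}} U35={{p2,p4},{p3,p4},{p5,p7},{p1,p5,p7},{p2,p3,p4},{p2,p4,p6}} U45={{p4,p6},{p2,p4,p6}}
  U134={{p2,p4,p6}} U135={{p2,p4},{p3,p4},{p2,p3,p4},{p2,p4,p6}} U145={{p4,p6},{p2,p4,p6}} U235={{p1,p5,p7}} U345={{p2,p4,p6}}
  U1345={{p2,p4,p6}}
C dims 5,9,5,1; δ0: rk_F7 4; δ1: rk_F7 4; δ2: rk_F7 1
degree 0: 5−4−0 = 1 → Ȟ^0 ≅ Z/7
degree 1: 9−4−4 = 1 → Ȟ^1 ≅ Z/7
degree 2: 5−1−4 = 0 → Ȟ^2 ≅ 0

Ȟ^0 = Z/7, Ȟ^1 = Z/7, Ȟ^2 = 0


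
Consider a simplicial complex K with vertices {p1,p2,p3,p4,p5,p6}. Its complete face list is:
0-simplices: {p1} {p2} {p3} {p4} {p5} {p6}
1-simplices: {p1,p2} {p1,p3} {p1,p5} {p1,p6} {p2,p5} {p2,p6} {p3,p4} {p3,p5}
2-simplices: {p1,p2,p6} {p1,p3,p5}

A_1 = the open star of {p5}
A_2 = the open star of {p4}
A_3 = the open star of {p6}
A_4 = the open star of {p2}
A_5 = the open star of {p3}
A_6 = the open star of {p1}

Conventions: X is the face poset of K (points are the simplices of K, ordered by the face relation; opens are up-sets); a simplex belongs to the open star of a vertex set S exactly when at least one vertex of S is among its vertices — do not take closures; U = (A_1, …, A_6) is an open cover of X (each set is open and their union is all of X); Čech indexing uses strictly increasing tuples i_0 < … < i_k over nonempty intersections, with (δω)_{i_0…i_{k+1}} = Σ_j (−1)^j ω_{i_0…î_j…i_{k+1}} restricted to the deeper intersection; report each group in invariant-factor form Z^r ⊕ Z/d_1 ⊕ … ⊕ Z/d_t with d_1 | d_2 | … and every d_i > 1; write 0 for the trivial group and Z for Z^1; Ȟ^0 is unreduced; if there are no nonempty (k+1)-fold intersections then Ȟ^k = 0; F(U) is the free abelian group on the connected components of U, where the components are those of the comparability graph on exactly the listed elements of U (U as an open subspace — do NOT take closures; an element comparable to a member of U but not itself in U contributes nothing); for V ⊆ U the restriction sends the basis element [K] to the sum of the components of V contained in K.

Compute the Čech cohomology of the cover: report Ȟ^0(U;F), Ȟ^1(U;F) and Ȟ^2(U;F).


nerve simplices:
  A1={{p5},{p1,p5},{p2,p5},{p3,p5},{p1,p3,p5}} A2={{p4},{p3,p4}} A3={{p6},{p1,p6},{p2,p6},{p1,p2,p6}} A4={{p2},{p1,p2},{p2,p5},{p2,p6},{p1,p2,p6}} A5={{p3},{p1,p3},{p3,p4},{p3,p5},{p1,p3,p5}} A6={{p1},{p1,p2},{p1,p3},{p1,p5},{p1,p6},{p1,p2,p6},{p1,p3,p5}}
  A14={{p2,p5}} A15={{p3,p5},{p1,p3,p5}} A16={{p1,p5},{p1,p3,p5}} A25={{p3,p4}} A34={{p2,p6},{p1,p2,p6}} A36={{p1,p6},{p1,p2,p6}} A46={{p1,p2},{p1,p2,p6}} A56={{p1,p3},{p1,p3,p5}}
  A156={{p1,p3,p5}} A346={{p1,p2,p6}}
components per intersection:
  A1: {{p5},{p1,p5},{p2,p5},{p3,p5},{p1,p3,p5}}
  A2: {{p4},{p3,p4}}
  A3: {{p6},{p1,p6},{p2,p6},{p1,p2,p6}}
  A4: {{p2},{p1,p2},{p2,p5},{p2,p6},{p1,p2,p6}}
  A5: {{p3},{p1,p3},{p3,p4},{p3,p5},{p1,p3,p5}}
  A6: {{p1},{p1,p2},{p1,p3},{p1,p5},{p1,p6},{p1,p2,p6},{p1,p3,p5}}
  A14: {{p2,p5}}
  A15: {{p3,p5},{p1,p3,p5}}
  A16: {{p1,p5},{p1,p3,p5}}
  A25: {{p3,p4}}
  A34: {{p2,p6},{p1,p2,p6}}
  A36: {{p1,p6},{p1,p2,p6}}
  A46: {{p1,p2},{p1,p2,p6}}
  A56: {{p1,p3},{p1,p3,p5}}
  A156: {{p1,p3,p5}}
  A346: {{p1,p2,p6}}
C dims 6,8,2; δ0: rk 5, SNF 1^5; δ1: rk 2, SNF 1^2
degree 0: 6−5−0 = 1 → Ȟ^0 ≅ Z
degree 1: 8−2−5 = 1 → Ȟ^1 ≅ Z
degree 2: 2−0−2 = 0 → Ȟ^2 ≅ 0

Ȟ^0 ≅ Z; Ȟ^1 ≅ Z; Ȟ^2 ≅ 0


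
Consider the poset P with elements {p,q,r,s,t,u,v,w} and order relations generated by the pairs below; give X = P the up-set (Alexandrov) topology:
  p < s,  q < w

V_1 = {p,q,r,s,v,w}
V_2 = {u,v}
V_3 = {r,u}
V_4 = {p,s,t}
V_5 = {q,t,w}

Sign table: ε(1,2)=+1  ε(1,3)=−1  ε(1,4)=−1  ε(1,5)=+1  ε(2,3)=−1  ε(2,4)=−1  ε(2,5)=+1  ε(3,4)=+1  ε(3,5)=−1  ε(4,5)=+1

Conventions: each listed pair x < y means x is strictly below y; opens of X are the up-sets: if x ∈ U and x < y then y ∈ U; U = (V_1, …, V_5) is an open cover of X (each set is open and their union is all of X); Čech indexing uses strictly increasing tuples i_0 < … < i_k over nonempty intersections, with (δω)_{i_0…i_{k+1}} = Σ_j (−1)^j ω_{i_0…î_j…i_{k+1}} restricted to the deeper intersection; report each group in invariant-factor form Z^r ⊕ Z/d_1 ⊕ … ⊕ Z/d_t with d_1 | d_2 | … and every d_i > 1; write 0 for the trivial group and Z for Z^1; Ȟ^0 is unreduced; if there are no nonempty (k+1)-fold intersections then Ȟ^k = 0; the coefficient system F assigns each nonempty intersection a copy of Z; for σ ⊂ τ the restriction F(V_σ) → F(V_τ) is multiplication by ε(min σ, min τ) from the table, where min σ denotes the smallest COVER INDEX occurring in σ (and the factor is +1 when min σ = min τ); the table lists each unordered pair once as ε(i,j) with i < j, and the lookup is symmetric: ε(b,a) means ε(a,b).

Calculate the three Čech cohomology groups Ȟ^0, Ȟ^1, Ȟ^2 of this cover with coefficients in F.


Ȟ^0(U;F) ≅ 0; Ȟ^1(U;F) ≅ Z ⊕ Z/2; Ȟ^2(U;F) ≅ 0

nonempty overlaps:
  V12={v} V13={r} V14={p,s} V15={q,w} V23={u} V45={t}
C dims 5,6; δ0: rk 5, SNF 1^4·2
degree 0: 5−5−0 = 0 → Ȟ^0 ≅ 0
degree 1: 6−0−5 = 1 plus torsion [2] → Ȟ^1 ≅ Z ⊕ Z/2
degree 2: 0−0−0 = 0 → Ȟ^2 ≅ 0


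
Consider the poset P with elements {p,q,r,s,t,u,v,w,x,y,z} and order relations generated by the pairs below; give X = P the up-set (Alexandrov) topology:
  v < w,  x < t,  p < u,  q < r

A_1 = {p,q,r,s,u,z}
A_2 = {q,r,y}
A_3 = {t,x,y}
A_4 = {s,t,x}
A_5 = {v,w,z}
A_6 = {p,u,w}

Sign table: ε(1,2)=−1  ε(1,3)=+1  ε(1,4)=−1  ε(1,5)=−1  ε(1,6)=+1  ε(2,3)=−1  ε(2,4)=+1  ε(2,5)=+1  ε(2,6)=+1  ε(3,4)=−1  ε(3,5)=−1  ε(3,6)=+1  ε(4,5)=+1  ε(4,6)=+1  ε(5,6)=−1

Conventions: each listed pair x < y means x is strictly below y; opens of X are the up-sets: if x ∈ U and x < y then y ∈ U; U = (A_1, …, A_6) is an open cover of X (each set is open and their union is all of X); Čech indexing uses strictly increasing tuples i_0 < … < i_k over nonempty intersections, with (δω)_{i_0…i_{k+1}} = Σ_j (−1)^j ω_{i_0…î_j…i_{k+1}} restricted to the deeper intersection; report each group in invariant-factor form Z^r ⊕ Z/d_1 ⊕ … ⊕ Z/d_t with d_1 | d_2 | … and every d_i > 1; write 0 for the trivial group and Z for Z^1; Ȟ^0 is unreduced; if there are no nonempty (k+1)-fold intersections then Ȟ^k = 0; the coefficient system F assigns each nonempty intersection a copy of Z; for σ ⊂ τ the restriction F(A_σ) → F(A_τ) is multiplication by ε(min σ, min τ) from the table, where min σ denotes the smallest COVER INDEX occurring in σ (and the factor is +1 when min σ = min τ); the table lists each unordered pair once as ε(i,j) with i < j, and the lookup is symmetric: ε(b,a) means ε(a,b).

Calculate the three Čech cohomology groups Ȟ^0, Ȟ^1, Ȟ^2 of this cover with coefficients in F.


Ȟ^0(U;F) ≅ Z; Ȟ^1(U;F) ≅ Z^2; Ȟ^2(U;F) ≅ 0

intersection data:
  A12={q,r} A14={s} A15={z} A16={p,u} A23={y} A34={t,x} A56={w}
C dims 6,7; δ0: rk 5, SNF 1^5
Ȟ^0 = (6 − 5) − 0 = 1, so Ȟ^0 ≅ Z
Ȟ^1 = (7 − 0) − 5 = 2, so Ȟ^1 ≅ Z^2
Ȟ^2 = (0 − 0) − 0 = 0, so Ȟ^2 ≅ 0


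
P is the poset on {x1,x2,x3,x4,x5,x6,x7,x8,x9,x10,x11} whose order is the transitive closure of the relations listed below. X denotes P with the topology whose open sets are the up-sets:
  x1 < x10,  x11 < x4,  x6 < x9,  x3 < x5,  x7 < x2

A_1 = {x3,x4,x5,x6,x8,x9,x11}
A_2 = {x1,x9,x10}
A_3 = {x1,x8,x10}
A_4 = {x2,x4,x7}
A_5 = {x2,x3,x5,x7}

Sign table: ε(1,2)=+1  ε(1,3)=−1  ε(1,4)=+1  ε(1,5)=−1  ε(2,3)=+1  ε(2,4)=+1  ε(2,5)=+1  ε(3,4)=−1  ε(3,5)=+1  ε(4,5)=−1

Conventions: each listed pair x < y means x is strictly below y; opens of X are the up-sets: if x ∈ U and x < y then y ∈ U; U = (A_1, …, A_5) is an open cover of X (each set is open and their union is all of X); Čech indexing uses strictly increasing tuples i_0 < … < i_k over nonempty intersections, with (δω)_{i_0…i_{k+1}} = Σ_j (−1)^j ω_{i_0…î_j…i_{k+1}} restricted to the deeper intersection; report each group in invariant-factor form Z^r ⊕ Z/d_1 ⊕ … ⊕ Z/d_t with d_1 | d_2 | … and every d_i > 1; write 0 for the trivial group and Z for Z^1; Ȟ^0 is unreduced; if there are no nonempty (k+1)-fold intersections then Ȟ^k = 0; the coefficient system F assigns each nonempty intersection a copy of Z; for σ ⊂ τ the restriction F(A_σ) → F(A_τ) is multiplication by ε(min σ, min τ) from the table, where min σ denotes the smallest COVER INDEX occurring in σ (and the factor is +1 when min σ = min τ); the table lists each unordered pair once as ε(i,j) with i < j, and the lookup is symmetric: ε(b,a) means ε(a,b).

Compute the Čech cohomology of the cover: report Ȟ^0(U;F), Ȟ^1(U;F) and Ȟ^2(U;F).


Ȟ^0 ≅ 0, Ȟ^1 ≅ Z ⊕ Z/2 and Ȟ^2 ≅ 0

nonempty intersections:
  A12={x9} A13={x8} A14={x4} A15={x3,x5} A23={x1,x10} A45={x2,x7}
C dims 5,6; δ0: rk 5, SNF 1^4·2
Ȟ^0: (5−5)−0=0 ⇒ 0
Ȟ^1: (6−0)−5=1 plus torsion [2] ⇒ Z ⊕ Z/2
Ȟ^2: (0−0)−0=0 ⇒ 0


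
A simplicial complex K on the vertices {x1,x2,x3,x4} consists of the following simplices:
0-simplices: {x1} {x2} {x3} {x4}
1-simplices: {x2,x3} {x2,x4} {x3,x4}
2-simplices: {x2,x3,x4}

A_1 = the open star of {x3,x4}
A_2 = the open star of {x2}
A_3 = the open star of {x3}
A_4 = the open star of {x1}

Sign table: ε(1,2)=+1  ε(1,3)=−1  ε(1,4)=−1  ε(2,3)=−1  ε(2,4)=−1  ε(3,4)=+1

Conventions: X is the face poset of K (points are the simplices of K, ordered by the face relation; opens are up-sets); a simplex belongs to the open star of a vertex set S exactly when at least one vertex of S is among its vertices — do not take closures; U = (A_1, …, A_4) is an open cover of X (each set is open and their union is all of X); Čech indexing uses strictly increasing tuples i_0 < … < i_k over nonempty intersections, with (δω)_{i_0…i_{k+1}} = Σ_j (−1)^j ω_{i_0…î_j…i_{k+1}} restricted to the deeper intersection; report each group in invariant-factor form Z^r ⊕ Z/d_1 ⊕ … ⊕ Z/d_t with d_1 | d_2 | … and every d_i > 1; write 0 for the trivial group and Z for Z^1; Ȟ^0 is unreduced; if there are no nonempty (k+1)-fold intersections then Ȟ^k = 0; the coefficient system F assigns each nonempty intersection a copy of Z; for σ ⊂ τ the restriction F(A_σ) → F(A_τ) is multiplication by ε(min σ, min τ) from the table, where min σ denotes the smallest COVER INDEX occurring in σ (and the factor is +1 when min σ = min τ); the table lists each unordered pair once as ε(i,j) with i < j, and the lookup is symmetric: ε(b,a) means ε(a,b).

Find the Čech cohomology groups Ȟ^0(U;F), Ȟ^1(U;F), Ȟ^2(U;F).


Ȟ^0(U;F) ≅ Z^2; Ȟ^1(U;F) ≅ 0; Ȟ^2(U;F) ≅ 0

nonempty overlaps:
  A1={{x3},{x4},{x2,x3},{x2,x4},{x3,x4},{x2,x3,x4}} A2={{x2},{x2,x3},{x2,x4},{x2,x3,x4}} A3={{x3},{x2,x3},{x3,x4},{x2,x3,x4}} A4={{x1}}
  A12={{x2,x3},{x2,x4},{x2,x3,x4}} A13={{x3},{x2,x3},{x3,x4},{x2,x3,x4}} A23={{x2,x3},{x2,x3,x4}}
  A123={{x2,x3},{x2,x3,x4}}
C dims 4,3,1; δ0: rk 2, SNF 1^2; δ1: rk 1, SNF 1^1
degree 0: 4−2−0 = 2 → Ȟ^0 ≅ Z^2
degree 1: 3−1−2 = 0 → Ȟ^1 ≅ 0
degree 2: 1−0−1 = 0 → Ȟ^2 ≅ 0


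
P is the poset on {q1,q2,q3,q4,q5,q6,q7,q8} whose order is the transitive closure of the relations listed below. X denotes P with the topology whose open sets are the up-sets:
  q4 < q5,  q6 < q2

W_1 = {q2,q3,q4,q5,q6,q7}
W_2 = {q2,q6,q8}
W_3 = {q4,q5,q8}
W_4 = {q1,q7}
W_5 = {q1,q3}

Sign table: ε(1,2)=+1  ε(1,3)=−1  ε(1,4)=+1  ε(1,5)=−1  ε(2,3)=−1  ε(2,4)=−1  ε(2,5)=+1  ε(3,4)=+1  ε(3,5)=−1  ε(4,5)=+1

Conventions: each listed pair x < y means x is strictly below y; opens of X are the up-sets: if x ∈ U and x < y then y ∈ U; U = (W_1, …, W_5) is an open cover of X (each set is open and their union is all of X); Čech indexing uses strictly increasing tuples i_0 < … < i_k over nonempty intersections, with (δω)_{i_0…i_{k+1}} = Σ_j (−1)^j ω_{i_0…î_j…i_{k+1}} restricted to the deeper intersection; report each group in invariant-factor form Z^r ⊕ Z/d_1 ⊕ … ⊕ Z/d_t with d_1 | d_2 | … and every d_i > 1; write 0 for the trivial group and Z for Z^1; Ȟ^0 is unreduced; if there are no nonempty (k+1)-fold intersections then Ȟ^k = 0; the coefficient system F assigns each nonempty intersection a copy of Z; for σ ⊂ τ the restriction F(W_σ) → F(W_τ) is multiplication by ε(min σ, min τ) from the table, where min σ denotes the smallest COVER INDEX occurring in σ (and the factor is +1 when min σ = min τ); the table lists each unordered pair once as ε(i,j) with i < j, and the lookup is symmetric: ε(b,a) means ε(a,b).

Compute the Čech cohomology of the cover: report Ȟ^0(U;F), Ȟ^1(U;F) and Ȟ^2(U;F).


Ȟ^0 ≅ 0; Ȟ^1 ≅ Z ⊕ Z/2; Ȟ^2 ≅ 0

cover nerve:
  W12={q2,q6} W13={q4,q5} W14={q7} W15={q3} W23={q8} W45={q1}
C dims 5,6; δ0: rk 5, SNF 1^4·2
Ȟ^0: (5−5)−0=0 ⇒ 0
Ȟ^1: (6−0)−5=1 plus torsion [2] ⇒ Z ⊕ Z/2
Ȟ^2: (0−0)−0=0 ⇒ 0


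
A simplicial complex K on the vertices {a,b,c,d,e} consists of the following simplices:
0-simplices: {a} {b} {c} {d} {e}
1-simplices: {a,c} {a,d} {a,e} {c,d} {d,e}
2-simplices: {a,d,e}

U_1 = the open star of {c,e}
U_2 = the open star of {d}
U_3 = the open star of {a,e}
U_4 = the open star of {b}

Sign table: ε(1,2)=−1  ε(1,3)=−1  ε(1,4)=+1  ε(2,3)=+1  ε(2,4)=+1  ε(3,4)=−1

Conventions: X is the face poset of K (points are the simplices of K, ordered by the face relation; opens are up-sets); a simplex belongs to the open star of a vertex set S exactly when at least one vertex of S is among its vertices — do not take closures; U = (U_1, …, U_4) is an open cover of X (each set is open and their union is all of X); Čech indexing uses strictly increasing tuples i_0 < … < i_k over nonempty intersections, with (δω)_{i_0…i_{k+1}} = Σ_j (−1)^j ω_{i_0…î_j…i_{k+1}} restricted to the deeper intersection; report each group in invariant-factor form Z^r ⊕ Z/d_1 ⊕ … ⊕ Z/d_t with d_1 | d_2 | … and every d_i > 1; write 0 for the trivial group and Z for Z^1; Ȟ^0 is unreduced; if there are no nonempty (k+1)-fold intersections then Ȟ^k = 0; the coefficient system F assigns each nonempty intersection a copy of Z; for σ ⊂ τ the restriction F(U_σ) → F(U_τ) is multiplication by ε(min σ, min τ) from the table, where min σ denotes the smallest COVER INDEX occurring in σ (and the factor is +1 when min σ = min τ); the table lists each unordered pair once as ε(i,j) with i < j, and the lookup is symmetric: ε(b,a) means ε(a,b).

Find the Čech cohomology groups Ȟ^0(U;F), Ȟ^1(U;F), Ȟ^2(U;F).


nerve of the cover:
  U1={{c},{e},{a,c},{a,e},{c,d},{d,e},{a,d,e}} U2={{d},{a,d},{c,d},{d,e},{a,d,e}} U3={{a},{e},{a,c},{a,d},{a,e},{d,e},{a,d,e}} U4={{b}}
  U12={{c,d},{d,e},{a,d,e}} U13={{e},{a,c},{a,e},{d,e},{a,d,e}} U23={{a,d},{d,e},{a,d,e}}
  U123={{d,e},{a,d,e}}
C dims 4,3,1; δ0: rk 2, SNF 1^2; δ1: rk 1, SNF 1^1
Ȟ^0 = (4 − 2) − 0 = 2, so Ȟ^0 ≅ Z^2
Ȟ^1 = (3 − 1) − 2 = 0, so Ȟ^1 ≅ 0
Ȟ^2 = (1 − 0) − 1 = 0, so Ȟ^2 ≅ 0

Ȟ^0(U;F) ≅ Z^2; Ȟ^1(U;F) ≅ 0; Ȟ^2(U;F) ≅ 0
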